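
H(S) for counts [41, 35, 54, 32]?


Probabilities: [41/162, 35/162, 54/162, 32/162] ≈ [0.2531, 0.216, 0.3333, 0.1975]
H = -((41/162)·log₂(41/162) + (35/162)·log₂(35/162) + (54/162)·log₂(54/162) + (32/162)·log₂(32/162))
  = 1.9698 bits

1.9698 bits


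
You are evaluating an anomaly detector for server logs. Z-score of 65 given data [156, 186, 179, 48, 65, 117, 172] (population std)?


μ = 131.8571, σ = 52.1959
z = (65 - 131.8571)/52.1959 = -1.2809

-1.2809


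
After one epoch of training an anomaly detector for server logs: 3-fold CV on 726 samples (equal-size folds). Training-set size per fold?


Fold size = 726/3 = 242
Training per fold = 726 - 242 = 484

484


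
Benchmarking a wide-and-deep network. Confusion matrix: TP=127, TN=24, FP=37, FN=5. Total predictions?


Total = TP + TN + FP + FN
= 127 + 24 + 37 + 5
= 193
(Predicted positive: 164, predicted negative: 29)

193


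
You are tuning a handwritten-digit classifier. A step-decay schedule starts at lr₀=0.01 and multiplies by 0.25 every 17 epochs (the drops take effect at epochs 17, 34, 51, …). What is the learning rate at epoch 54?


n_drops = ⌊54/17⌋ = 3
lr = 0.01·0.25^3 = 0.01·0.015625 = 0.00015625

0.00015625


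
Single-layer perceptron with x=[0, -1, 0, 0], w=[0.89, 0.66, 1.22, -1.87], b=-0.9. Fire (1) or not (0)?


z = (0)·(0.89) + (-1)·(0.66) + (0)·(1.22) + (0)·(-1.87) - 0.9
  = -1.56
step(z) = 0 (z<0)

0


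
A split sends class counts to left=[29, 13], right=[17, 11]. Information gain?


Parent = [46, 24], H_parent = 0.9275
H_left = 0.8926 (n=42), H_right = 0.9666 (n=28)
H_children = (42/70)·0.8926 + (28/70)·0.9666 = 0.9222
IG = 0.9275 - 0.9222 = 0.0053

0.0053


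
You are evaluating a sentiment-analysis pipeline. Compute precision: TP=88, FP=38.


Precision = TP/(TP+FP)
= 88/(88+38)
= 88/126 = 69.84%

69.84%


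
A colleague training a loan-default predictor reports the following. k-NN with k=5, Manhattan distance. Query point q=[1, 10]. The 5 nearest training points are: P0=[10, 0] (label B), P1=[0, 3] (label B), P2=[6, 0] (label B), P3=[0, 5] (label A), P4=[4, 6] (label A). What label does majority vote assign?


d(q,P0) = 19  (label B)
d(q,P1) = 8  (label B)
d(q,P2) = 15  (label B)
d(q,P3) = 6  (label A)
d(q,P4) = 7  (label A)
Votes: A=2, B=3
Majority → B

B


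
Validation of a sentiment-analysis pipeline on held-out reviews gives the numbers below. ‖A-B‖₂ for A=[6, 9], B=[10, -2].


d = √((6-10)² + (9+ 2)²)
  = √(16 + 121)
  = √137 = 11.7047

11.7047


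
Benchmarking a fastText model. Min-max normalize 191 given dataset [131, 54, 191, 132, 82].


min=54, max=191
(191-54)/(191-54) = 137/137 = 1.0

1.0


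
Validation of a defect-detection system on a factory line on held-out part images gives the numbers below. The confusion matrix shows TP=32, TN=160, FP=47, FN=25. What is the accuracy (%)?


Accuracy = (TP+TN)/(TP+TN+FP+FN)
= (32+160)/(264)
= 192/264 = 72.73%

72.73%


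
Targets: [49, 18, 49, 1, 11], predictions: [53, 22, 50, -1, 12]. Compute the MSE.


Squared errors: (49-53)²=16, (18-22)²=16, (49-50)²=1, (1+ 1)²=4, (11-12)²=1
Sum = 38
MSE = 38/5 = 38/5

38/5


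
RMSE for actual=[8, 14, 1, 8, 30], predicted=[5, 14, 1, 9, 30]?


MSE = 10/5 = 2
RMSE = √(10/5) = 1.4142

1.4142


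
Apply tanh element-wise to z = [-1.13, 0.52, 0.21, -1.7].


tanh(-1.13) = -0.811
tanh(0.52) = 0.4777
tanh(0.21) = 0.207
tanh(-1.7) = -0.9354
result = [-0.811, 0.4777, 0.207, -0.9354]

[-0.811, 0.4777, 0.207, -0.9354]


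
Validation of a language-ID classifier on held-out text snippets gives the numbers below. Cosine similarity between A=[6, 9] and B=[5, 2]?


A·B = 6·5 + 9·2 = 48
‖A‖ = √117 = 10.8167, ‖B‖ = √29 = 5.3852
cos = 48/(√117·√29) = 48/√3393 = 0.824

0.824


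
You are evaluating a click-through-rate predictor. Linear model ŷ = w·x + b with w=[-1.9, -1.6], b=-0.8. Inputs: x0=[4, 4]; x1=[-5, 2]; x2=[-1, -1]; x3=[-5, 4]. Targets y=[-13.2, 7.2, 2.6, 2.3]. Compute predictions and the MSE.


ŷ0 = (-1.9)·(4) + (-1.6)·(4) - 0.8 = -14.8
ŷ1 = (-1.9)·(-5) + (-1.6)·(2) - 0.8 = 5.5
ŷ2 = (-1.9)·(-1) + (-1.6)·(-1) - 0.8 = 2.7
ŷ3 = (-1.9)·(-5) + (-1.6)·(4) - 0.8 = 2.3
errors² = [2.56, 2.89, 0.01, 0.0]
MSE = 5.4600/4 = 1.365

1.365


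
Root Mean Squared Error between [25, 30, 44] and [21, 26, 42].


MSE = 36/3 = 12
RMSE = √(36/3) = 3.4641

3.4641


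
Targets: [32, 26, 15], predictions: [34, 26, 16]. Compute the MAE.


Absolute errors: |32-34|=2, |26-26|=0, |15-16|=1
Sum = 3
MAE = 3/3 = 1

1


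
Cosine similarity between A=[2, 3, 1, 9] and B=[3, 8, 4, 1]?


A·B = 2·3 + 3·8 + 1·4 + 9·1 = 43
‖A‖ = √95 = 9.7468, ‖B‖ = √90 = 9.4868
cos = 43/(√95·√90) = 43/√8550 = 0.465

0.465


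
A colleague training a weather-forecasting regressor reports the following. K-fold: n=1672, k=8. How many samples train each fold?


Fold size = 1672/8 = 209
Training per fold = 1672 - 209 = 1463

1463


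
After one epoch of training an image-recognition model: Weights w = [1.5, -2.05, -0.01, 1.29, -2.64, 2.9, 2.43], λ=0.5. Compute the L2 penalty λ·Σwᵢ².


‖w‖₂² = (1.5)² + (-2.05)² + (-0.01)² + (1.29)² + (-2.64)² + (2.9)² + (2.43)²
     = 2.25 + 4.2025 + 0.0001 + 1.6641 + 6.9696 + 8.41 + 5.9049
     = 29.4012
λ·‖w‖₂² = 0.5·29.4012 = 14.7006

14.7006


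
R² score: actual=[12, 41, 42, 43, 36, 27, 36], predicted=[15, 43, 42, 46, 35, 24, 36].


ȳ = 33.8571
SS_res = Σ(y-ŷ)² = 32
SS_tot = Σ(y-ȳ)² = 734.86
R² = 1 - SS_res/SS_tot = 1 - 0.0435 = 0.9565

0.9565


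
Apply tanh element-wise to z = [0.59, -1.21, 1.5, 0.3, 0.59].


tanh(0.59) = 0.5299
tanh(-1.21) = -0.8367
tanh(1.5) = 0.9051
tanh(0.3) = 0.2913
tanh(0.59) = 0.5299
result = [0.5299, -0.8367, 0.9051, 0.2913, 0.5299]

[0.5299, -0.8367, 0.9051, 0.2913, 0.5299]


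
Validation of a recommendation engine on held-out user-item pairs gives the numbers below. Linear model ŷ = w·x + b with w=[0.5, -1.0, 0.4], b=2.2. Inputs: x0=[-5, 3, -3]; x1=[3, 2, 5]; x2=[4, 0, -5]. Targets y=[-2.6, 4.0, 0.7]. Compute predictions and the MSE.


ŷ0 = (0.5)·(-5) + (-1.0)·(3) + (0.4)·(-3) + 2.2 = -4.5
ŷ1 = (0.5)·(3) + (-1.0)·(2) + (0.4)·(5) + 2.2 = 3.7
ŷ2 = (0.5)·(4) + (-1.0)·(0) + (0.4)·(-5) + 2.2 = 2.2
errors² = [3.61, 0.09, 2.25]
MSE = 5.9500/3 = 1.9833

1.9833


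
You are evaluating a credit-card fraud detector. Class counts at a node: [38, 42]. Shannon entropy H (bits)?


Probabilities: [38/80, 42/80] ≈ [0.475, 0.525]
H = -((38/80)·log₂(38/80) + (42/80)·log₂(42/80))
  = 0.9982 bits

0.9982 bits


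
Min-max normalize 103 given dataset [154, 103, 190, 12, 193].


min=12, max=193
(103-12)/(193-12) = 91/181 = 0.5028

0.5028


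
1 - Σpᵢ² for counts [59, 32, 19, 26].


Probabilities: [59/136, 32/136, 19/136, 26/136] ≈ [0.4338, 0.2353, 0.1397, 0.1912]
Σpᵢ² = (3481 + 1024 + 361 + 676)/136² = 5542/18496
Gini = 1 - Σpᵢ² = 1 - 5542/18496 = 0.7004

0.7004


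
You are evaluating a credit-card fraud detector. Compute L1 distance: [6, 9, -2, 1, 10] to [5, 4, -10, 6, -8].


d = |6-5| + |9-4| + |-2+ 10| + |1-6| + |10+ 8|
  = 1 + 5 + 8 + 5 + 18
  = 37

37


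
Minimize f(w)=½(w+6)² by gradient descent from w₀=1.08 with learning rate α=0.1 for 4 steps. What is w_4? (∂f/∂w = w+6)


step 1: grad = 1.08+6 = 7.08; w = 1.08 - 0.1·(7.08) = 0.372
step 2: grad = 0.372+6 = 6.372; w = 0.372 - 0.1·(6.372) = -0.2652
step 3: grad = -0.2652+6 = 5.7348; w = -0.2652 - 0.1·(5.7348) = -0.83868
step 4: grad = -0.83868+6 = 5.16132; w = -0.83868 - 0.1·(5.16132) = -1.354812

-1.354812


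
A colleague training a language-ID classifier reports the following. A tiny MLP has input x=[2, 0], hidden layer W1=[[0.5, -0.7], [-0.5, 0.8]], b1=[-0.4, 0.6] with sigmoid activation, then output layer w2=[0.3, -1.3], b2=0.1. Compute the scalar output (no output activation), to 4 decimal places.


z1[0] = (0.5)·(2) + (-0.7)·(0) - 0.4 = 0.6
z1[1] = (-0.5)·(2) + (0.8)·(0) + 0.6 = -0.4
h = sigmoid(z1) = [0.6457, 0.4013]
output = (0.3)·(0.6457) + (-1.3)·(0.4013) + 0.1 = -0.228

-0.228


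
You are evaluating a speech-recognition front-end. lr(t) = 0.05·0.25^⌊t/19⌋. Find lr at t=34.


n_drops = ⌊34/19⌋ = 1
lr = 0.05·0.25^1 = 0.05·0.25 = 0.0125

0.0125


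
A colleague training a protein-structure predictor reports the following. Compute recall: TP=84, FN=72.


Recall = TP/(TP+FN)
= 84/(84+72)
= 84/156 = 53.85%

53.85%


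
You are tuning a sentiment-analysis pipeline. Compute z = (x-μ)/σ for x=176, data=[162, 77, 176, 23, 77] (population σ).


μ = 103, σ = 57.5535
z = (176 - 103)/57.5535 = 1.2684

1.2684


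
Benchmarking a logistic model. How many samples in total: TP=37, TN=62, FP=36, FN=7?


Total = TP + TN + FP + FN
= 37 + 62 + 36 + 7
= 142
(Predicted positive: 73, predicted negative: 69)

142


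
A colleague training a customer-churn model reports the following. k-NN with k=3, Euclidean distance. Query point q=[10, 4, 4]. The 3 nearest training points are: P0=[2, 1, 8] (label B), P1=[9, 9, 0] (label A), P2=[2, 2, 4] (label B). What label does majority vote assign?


d(q,P0) = 9.434  (label B)
d(q,P1) = 6.4807  (label A)
d(q,P2) = 8.2462  (label B)
Votes: A=1, B=2
Majority → B

B


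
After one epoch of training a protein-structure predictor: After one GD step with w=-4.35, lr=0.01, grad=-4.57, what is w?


w_new = w - α·∇
= -4.35 - 0.01·-4.57
= -4.35 + 0.0457
= -4.3043

-4.3043


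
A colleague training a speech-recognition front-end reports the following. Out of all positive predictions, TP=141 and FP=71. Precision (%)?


Precision = TP/(TP+FP)
= 141/(141+71)
= 141/212 = 66.51%

66.51%


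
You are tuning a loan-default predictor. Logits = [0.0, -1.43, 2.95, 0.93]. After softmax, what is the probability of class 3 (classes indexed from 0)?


Exponentials: e^0.0=1, e^-1.43=0.2393, e^2.95=19.106, e^0.93=2.5345
Sum = 22.8798
Softmax = [0.0437, 0.0105, 0.8351, 0.1108]
p[3] = 2.5345/22.8798 = 0.1108

0.1108


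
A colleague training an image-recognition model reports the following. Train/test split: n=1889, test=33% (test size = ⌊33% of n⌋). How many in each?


Test = ⌊1889·33/100⌋ = 623
Train = 1889 - 623 = 1266

Train: 1266, Test: 623


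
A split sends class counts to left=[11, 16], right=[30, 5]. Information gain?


Parent = [41, 21], H_parent = 0.9236
H_left = 0.9751 (n=27), H_right = 0.5917 (n=35)
H_children = (27/62)·0.9751 + (35/62)·0.5917 = 0.7587
IG = 0.9236 - 0.7587 = 0.1649

0.1649


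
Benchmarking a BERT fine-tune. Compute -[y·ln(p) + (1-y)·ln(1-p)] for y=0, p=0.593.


BCE = -[y·ln(p) + (1-y)·ln(1-p)]
= -0 - 1·ln(1-0.593)
= -ln(0.407) = 0.8989

0.8989


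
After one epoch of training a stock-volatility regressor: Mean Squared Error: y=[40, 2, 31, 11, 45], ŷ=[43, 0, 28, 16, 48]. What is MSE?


Squared errors: (40-43)²=9, (2-0)²=4, (31-28)²=9, (11-16)²=25, (45-48)²=9
Sum = 56
MSE = 56/5 = 56/5

56/5


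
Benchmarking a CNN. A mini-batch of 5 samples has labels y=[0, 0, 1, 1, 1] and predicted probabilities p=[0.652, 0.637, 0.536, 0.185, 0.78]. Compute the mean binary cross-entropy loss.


L[0] = -ln(1-0.652) = -ln(0.348) = 1.0556
L[1] = -ln(1-0.637) = -ln(0.363) = 1.0134
L[2] = -ln(0.536) = 0.6236
L[3] = -ln(0.185) = 1.6874
L[4] = -ln(0.78) = 0.2485
mean = (1.0556 + 1.0134 + 0.6236 + 1.6874 + 0.2485)/5 = 0.9257

0.9257


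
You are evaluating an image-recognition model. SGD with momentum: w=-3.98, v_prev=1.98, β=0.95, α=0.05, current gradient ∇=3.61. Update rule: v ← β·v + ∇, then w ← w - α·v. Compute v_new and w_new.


v_new = 0.95·1.98 + 3.61 = 1.881 + 3.61 = 5.491
w_new = -3.98 - 0.05·5.491 = -3.98 - 0.27455 = -4.25455

v_new=5.491, w_new=-4.25455


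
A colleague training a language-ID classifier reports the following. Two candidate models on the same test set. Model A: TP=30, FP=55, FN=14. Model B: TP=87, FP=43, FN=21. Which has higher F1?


Model A: P=30/85=0.3529, R=30/44=0.6818, F1=2PR/(P+R)=2TP/(2TP+FP+FN)=60/129=0.4651
Model B: P=87/130=0.6692, R=87/108=0.8056, F1=2PR/(P+R)=2TP/(2TP+FP+FN)=174/238=0.7311
0.4651 < 0.7311 → Model B

Model B


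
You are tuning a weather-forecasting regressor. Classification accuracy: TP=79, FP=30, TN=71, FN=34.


Accuracy = (TP+TN)/(TP+TN+FP+FN)
= (79+71)/(214)
= 150/214 = 70.09%

70.09%


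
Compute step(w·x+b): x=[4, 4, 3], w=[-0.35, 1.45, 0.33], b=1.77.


z = (4)·(-0.35) + (4)·(1.45) + (3)·(0.33) + 1.77
  = 7.16
step(z) = 1 (z≥0)

1


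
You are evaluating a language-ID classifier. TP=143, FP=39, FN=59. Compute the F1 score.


Precision = 143/182 = 0.7857
Recall = 143/202 = 0.7079
F1 = 2·P·R/(P+R) = 2·TP/(2·TP+FP+FN) = 286/(286+39+59) = 286/384 = 0.7448

0.7448


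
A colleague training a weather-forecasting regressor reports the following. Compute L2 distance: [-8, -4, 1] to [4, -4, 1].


d = √((-8-4)² + (-4+ 4)² + (1-1)²)
  = √(144 + 0 + 0)
  = √144 = 12.0

12.0


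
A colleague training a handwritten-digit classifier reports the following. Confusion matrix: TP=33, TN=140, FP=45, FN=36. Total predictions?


Total = TP + TN + FP + FN
= 33 + 140 + 45 + 36
= 254
(Predicted positive: 78, predicted negative: 176)

254


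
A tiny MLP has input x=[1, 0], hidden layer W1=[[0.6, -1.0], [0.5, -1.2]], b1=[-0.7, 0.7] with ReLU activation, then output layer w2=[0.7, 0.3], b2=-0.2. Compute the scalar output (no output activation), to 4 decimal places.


z1[0] = (0.6)·(1) + (-1.0)·(0) - 0.7 = -0.1
z1[1] = (0.5)·(1) + (-1.2)·(0) + 0.7 = 1.2
h = ReLU(z1) = [0.0, 1.2]
output = (0.7)·(0.0) + (0.3)·(1.2) - 0.2 = 0.16

0.16


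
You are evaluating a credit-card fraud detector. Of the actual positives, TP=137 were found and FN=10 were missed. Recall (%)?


Recall = TP/(TP+FN)
= 137/(137+10)
= 137/147 = 93.2%

93.2%


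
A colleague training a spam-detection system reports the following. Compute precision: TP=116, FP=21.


Precision = TP/(TP+FP)
= 116/(116+21)
= 116/137 = 84.67%

84.67%


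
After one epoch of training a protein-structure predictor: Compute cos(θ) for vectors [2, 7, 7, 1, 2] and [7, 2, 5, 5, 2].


A·B = 2·7 + 7·2 + 7·5 + 1·5 + 2·2 = 72
‖A‖ = √107 = 10.3441, ‖B‖ = √107 = 10.3441
cos = 72/(√107·√107) = 72/√11449 = 0.6729

0.6729


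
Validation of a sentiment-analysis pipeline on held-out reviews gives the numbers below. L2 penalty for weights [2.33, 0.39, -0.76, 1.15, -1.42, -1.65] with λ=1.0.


‖w‖₂² = (2.33)² + (0.39)² + (-0.76)² + (1.15)² + (-1.42)² + (-1.65)²
     = 5.4289 + 0.1521 + 0.5776 + 1.3225 + 2.0164 + 2.7225
     = 12.22
λ·‖w‖₂² = 1.0·12.22 = 12.22

12.22


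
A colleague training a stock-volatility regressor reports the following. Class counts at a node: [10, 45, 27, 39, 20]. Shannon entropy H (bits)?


Probabilities: [10/141, 45/141, 27/141, 39/141, 20/141] ≈ [0.0709, 0.3191, 0.1915, 0.2766, 0.1418]
H = -((10/141)·log₂(10/141) + (45/141)·log₂(45/141) + (27/141)·log₂(27/141) + (39/141)·log₂(39/141) + (20/141)·log₂(20/141))
  = 2.1658 bits

2.1658 bits


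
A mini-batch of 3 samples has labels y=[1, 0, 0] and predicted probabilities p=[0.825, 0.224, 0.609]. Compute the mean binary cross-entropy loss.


L[0] = -ln(0.825) = 0.1924
L[1] = -ln(1-0.224) = -ln(0.776) = 0.2536
L[2] = -ln(1-0.609) = -ln(0.391) = 0.939
mean = (0.1924 + 0.2536 + 0.939)/3 = 0.4617

0.4617


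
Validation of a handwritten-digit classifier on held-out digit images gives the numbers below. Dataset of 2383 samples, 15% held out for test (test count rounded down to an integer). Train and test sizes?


Test = ⌊2383·15/100⌋ = 357
Train = 2383 - 357 = 2026

Train: 2026, Test: 357


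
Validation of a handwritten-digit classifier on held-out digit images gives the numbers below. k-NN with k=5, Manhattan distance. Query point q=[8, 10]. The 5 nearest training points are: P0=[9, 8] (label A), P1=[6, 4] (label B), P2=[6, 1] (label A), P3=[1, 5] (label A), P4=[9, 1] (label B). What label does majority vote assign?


d(q,P0) = 3  (label A)
d(q,P1) = 8  (label B)
d(q,P2) = 11  (label A)
d(q,P3) = 12  (label A)
d(q,P4) = 10  (label B)
Votes: A=3, B=2
Majority → A

A


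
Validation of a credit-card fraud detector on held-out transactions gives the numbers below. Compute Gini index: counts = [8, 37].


Probabilities: [8/45, 37/45] ≈ [0.1778, 0.8222]
Σpᵢ² = (64 + 1369)/45² = 1433/2025
Gini = 1 - Σpᵢ² = 1 - 1433/2025 = 0.2923

0.2923


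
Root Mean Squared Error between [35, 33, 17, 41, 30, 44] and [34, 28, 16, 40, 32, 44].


MSE = 32/6 = 5.3333
RMSE = √(32/6) = 2.3094

2.3094


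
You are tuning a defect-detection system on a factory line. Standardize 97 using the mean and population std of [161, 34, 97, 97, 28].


μ = 83.4, σ = 48.7877
z = (97 - 83.4)/48.7877 = 0.2788

0.2788


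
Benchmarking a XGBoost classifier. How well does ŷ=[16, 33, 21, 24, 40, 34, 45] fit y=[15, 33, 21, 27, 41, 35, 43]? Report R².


ȳ = 30.7143
SS_res = Σ(y-ŷ)² = 16
SS_tot = Σ(y-ȳ)² = 635.43
R² = 1 - SS_res/SS_tot = 1 - 0.0252 = 0.9748

0.9748


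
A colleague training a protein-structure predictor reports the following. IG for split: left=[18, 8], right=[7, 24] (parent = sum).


Parent = [25, 32], H_parent = 0.9891
H_left = 0.8905 (n=26), H_right = 0.7706 (n=31)
H_children = (26/57)·0.8905 + (31/57)·0.7706 = 0.8253
IG = 0.9891 - 0.8253 = 0.1638

0.1638


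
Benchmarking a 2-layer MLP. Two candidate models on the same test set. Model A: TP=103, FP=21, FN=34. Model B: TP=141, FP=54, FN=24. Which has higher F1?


Model A: P=103/124=0.8306, R=103/137=0.7518, F1=2PR/(P+R)=2TP/(2TP+FP+FN)=206/261=0.7893
Model B: P=141/195=0.7231, R=141/165=0.8545, F1=2PR/(P+R)=2TP/(2TP+FP+FN)=282/360=0.7833
0.7893 > 0.7833 → Model A

Model A


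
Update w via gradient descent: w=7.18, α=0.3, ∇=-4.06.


w_new = w - α·∇
= 7.18 - 0.3·-4.06
= 7.18 + 1.218
= 8.398

8.398


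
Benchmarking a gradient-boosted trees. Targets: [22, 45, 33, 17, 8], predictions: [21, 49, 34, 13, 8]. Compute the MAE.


Absolute errors: |22-21|=1, |45-49|=4, |33-34|=1, |17-13|=4, |8-8|=0
Sum = 10
MAE = 10/5 = 2

2


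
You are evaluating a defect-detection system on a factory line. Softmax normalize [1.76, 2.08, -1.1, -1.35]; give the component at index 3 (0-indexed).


Exponentials: e^1.76=5.8124, e^2.08=8.0045, e^-1.1=0.3329, e^-1.35=0.2592
Sum = 14.409
Softmax = [0.4034, 0.5555, 0.0231, 0.018]
p[3] = 0.2592/14.409 = 0.018

0.018


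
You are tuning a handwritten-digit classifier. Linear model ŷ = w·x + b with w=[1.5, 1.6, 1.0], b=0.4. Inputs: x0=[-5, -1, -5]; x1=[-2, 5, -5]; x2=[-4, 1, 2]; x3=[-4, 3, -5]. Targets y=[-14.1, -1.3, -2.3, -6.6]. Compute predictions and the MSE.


ŷ0 = (1.5)·(-5) + (1.6)·(-1) + (1.0)·(-5) + 0.4 = -13.7
ŷ1 = (1.5)·(-2) + (1.6)·(5) + (1.0)·(-5) + 0.4 = 0.4
ŷ2 = (1.5)·(-4) + (1.6)·(1) + (1.0)·(2) + 0.4 = -2.0
ŷ3 = (1.5)·(-4) + (1.6)·(3) + (1.0)·(-5) + 0.4 = -5.8
errors² = [0.16, 2.89, 0.09, 0.64]
MSE = 3.7800/4 = 0.945

0.945


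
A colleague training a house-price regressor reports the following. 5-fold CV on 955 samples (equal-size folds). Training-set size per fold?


Fold size = 955/5 = 191
Training per fold = 955 - 191 = 764

764


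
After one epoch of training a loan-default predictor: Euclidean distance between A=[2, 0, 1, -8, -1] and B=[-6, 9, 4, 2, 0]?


d = √((2+ 6)² + (0-9)² + (1-4)² + (-8-2)² + (-1-0)²)
  = √(64 + 81 + 9 + 100 + 1)
  = √255 = 15.9687

15.9687


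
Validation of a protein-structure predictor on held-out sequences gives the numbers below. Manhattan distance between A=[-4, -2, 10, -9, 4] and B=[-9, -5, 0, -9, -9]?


d = |-4+ 9| + |-2+ 5| + |10-0| + |-9+ 9| + |4+ 9|
  = 5 + 3 + 10 + 0 + 13
  = 31

31


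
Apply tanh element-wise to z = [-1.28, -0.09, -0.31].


tanh(-1.28) = -0.8565
tanh(-0.09) = -0.0898
tanh(-0.31) = -0.3004
result = [-0.8565, -0.0898, -0.3004]

[-0.8565, -0.0898, -0.3004]


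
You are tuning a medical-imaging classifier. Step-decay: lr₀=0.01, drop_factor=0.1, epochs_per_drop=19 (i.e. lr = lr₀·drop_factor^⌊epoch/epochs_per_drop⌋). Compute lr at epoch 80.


n_drops = ⌊80/19⌋ = 4
lr = 0.01·0.1^4 = 0.01·0.0001 = 0.000001

0.000001


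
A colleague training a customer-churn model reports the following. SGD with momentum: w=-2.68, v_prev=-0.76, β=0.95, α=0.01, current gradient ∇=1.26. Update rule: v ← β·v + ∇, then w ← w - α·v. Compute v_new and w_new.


v_new = 0.95·-0.76 + 1.26 = -0.722 + 1.26 = 0.538
w_new = -2.68 - 0.01·0.538 = -2.68 - 0.00538 = -2.68538

v_new=0.538, w_new=-2.68538


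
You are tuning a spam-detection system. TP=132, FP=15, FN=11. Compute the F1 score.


Precision = 132/147 = 0.898
Recall = 132/143 = 0.9231
F1 = 2·P·R/(P+R) = 2·TP/(2·TP+FP+FN) = 264/(264+15+11) = 264/290 = 0.9103

0.9103


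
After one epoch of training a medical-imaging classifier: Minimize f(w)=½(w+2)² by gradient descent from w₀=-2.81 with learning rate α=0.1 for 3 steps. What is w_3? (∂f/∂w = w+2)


step 1: grad = -2.81+2 = -0.81; w = -2.81 - 0.1·(-0.81) = -2.729
step 2: grad = -2.729+2 = -0.729; w = -2.729 - 0.1·(-0.729) = -2.6561
step 3: grad = -2.6561+2 = -0.6561; w = -2.6561 - 0.1·(-0.6561) = -2.59049

-2.59049


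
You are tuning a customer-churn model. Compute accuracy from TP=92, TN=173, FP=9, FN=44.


Accuracy = (TP+TN)/(TP+TN+FP+FN)
= (92+173)/(318)
= 265/318 = 83.33%

83.33%


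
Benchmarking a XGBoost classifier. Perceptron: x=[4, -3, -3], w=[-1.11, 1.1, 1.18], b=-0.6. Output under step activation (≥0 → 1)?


z = (4)·(-1.11) + (-3)·(1.1) + (-3)·(1.18) - 0.6
  = -11.88
step(z) = 0 (z<0)

0


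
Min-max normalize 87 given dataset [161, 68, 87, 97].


min=68, max=161
(87-68)/(161-68) = 19/93 = 0.2043

0.2043


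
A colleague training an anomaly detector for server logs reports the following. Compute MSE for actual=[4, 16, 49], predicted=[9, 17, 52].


Squared errors: (4-9)²=25, (16-17)²=1, (49-52)²=9
Sum = 35
MSE = 35/3 = 35/3

35/3


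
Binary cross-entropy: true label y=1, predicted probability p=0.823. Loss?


BCE = -[y·ln(p) + (1-y)·ln(1-p)]
= -1·ln(0.823) - 0
= -ln(0.823) = 0.1948

0.1948


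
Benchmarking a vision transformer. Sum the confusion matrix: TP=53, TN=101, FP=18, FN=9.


Total = TP + TN + FP + FN
= 53 + 101 + 18 + 9
= 181
(Predicted positive: 71, predicted negative: 110)

181


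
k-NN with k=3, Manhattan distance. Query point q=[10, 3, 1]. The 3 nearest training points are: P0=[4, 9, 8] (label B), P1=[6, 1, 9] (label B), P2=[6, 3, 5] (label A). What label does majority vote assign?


d(q,P0) = 19  (label B)
d(q,P1) = 14  (label B)
d(q,P2) = 8  (label A)
Votes: A=1, B=2
Majority → B

B


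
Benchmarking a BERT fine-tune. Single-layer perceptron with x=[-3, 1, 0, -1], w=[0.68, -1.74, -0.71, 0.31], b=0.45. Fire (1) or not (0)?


z = (-3)·(0.68) + (1)·(-1.74) + (0)·(-0.71) + (-1)·(0.31) + 0.45
  = -3.64
step(z) = 0 (z<0)

0


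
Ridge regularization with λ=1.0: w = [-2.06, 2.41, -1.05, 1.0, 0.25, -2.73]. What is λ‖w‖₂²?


‖w‖₂² = (-2.06)² + (2.41)² + (-1.05)² + (1.0)² + (0.25)² + (-2.73)²
     = 4.2436 + 5.8081 + 1.1025 + 1 + 0.0625 + 7.4529
     = 19.6696
λ·‖w‖₂² = 1.0·19.6696 = 19.6696

19.6696


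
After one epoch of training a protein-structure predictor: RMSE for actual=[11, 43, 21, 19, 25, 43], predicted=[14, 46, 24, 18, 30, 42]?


MSE = 54/6 = 9
RMSE = √(54/6) = 3.0

3.0


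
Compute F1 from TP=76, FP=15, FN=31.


Precision = 76/91 = 0.8352
Recall = 76/107 = 0.7103
F1 = 2·P·R/(P+R) = 2·TP/(2·TP+FP+FN) = 152/(152+15+31) = 152/198 = 0.7677

0.7677


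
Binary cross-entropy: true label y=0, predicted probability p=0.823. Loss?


BCE = -[y·ln(p) + (1-y)·ln(1-p)]
= -0 - 1·ln(1-0.823)
= -ln(0.177) = 1.7316

1.7316


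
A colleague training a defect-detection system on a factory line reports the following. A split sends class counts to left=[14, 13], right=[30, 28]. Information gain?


Parent = [44, 41], H_parent = 0.9991
H_left = 0.999 (n=27), H_right = 0.9991 (n=58)
H_children = (27/85)·0.999 + (58/85)·0.9991 = 0.9991
IG = 0.9991 - 0.9991 = 0.0

0.0


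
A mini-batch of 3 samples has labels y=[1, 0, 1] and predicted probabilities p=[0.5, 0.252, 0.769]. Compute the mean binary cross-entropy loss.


L[0] = -ln(0.5) = 0.6931
L[1] = -ln(1-0.252) = -ln(0.748) = 0.2904
L[2] = -ln(0.769) = 0.2627
mean = (0.6931 + 0.2904 + 0.2627)/3 = 0.4154

0.4154


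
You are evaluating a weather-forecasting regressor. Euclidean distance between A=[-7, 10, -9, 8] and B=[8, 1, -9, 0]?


d = √((-7-8)² + (10-1)² + (-9+ 9)² + (8-0)²)
  = √(225 + 81 + 0 + 64)
  = √370 = 19.2354

19.2354


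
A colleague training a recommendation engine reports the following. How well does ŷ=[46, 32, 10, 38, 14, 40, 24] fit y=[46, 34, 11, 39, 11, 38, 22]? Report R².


ȳ = 28.7143
SS_res = Σ(y-ŷ)² = 23
SS_tot = Σ(y-ȳ)² = 1191.43
R² = 1 - SS_res/SS_tot = 1 - 0.0193 = 0.9807

0.9807


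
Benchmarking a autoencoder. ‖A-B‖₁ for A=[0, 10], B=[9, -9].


d = |0-9| + |10+ 9|
  = 9 + 19
  = 28

28


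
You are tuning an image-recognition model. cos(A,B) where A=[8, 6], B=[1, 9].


A·B = 8·1 + 6·9 = 62
‖A‖ = √100 = 10, ‖B‖ = √82 = 9.0554
cos = 62/(√100·√82) = 62/√8200 = 0.6847

0.6847


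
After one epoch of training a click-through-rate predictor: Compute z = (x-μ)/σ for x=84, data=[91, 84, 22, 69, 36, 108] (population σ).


μ = 68.3333, σ = 30.3462
z = (84 - 68.3333)/30.3462 = 0.5163

0.5163


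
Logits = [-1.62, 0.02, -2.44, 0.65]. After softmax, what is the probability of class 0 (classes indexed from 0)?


Exponentials: e^-1.62=0.1979, e^0.02=1.0202, e^-2.44=0.0872, e^0.65=1.9155
Sum = 3.2208
Softmax = [0.0614, 0.3168, 0.0271, 0.5947]
p[0] = 0.1979/3.2208 = 0.0614

0.0614


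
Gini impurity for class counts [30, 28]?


Probabilities: [30/58, 28/58] ≈ [0.5172, 0.4828]
Σpᵢ² = (900 + 784)/58² = 1684/3364
Gini = 1 - Σpᵢ² = 1 - 1684/3364 = 0.4994

0.4994


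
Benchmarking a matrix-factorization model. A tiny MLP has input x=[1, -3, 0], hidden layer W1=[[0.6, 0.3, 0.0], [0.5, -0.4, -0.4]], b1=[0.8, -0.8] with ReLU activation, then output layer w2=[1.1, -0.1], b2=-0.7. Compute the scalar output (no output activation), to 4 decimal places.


z1[0] = (0.6)·(1) + (0.3)·(-3) + (0.0)·(0) + 0.8 = 0.5
z1[1] = (0.5)·(1) + (-0.4)·(-3) + (-0.4)·(0) - 0.8 = 0.9
h = ReLU(z1) = [0.5, 0.9]
output = (1.1)·(0.5) + (-0.1)·(0.9) - 0.7 = -0.24

-0.24


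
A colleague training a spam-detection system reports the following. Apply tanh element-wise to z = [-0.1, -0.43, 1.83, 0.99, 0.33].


tanh(-0.1) = -0.0997
tanh(-0.43) = -0.4053
tanh(1.83) = 0.9498
tanh(0.99) = 0.7574
tanh(0.33) = 0.3185
result = [-0.0997, -0.4053, 0.9498, 0.7574, 0.3185]

[-0.0997, -0.4053, 0.9498, 0.7574, 0.3185]


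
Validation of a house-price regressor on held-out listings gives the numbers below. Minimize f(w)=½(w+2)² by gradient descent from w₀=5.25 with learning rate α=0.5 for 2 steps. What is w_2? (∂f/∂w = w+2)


step 1: grad = 5.25+2 = 7.25; w = 5.25 - 0.5·(7.25) = 1.625
step 2: grad = 1.625+2 = 3.625; w = 1.625 - 0.5·(3.625) = -0.1875

-0.1875


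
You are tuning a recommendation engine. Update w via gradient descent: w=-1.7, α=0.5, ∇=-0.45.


w_new = w - α·∇
= -1.7 - 0.5·-0.45
= -1.7 + 0.225
= -1.475

-1.475


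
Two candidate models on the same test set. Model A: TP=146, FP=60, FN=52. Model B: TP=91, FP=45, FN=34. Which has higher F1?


Model A: P=146/206=0.7087, R=146/198=0.7374, F1=2PR/(P+R)=2TP/(2TP+FP+FN)=292/404=0.7228
Model B: P=91/136=0.6691, R=91/125=0.728, F1=2PR/(P+R)=2TP/(2TP+FP+FN)=182/261=0.6973
0.7228 > 0.6973 → Model A

Model A


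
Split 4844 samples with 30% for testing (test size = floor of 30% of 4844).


Test = ⌊4844·30/100⌋ = 1453
Train = 4844 - 1453 = 3391

Train: 3391, Test: 1453


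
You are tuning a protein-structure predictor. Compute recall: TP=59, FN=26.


Recall = TP/(TP+FN)
= 59/(59+26)
= 59/85 = 69.41%

69.41%


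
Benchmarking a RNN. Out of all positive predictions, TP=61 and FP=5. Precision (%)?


Precision = TP/(TP+FP)
= 61/(61+5)
= 61/66 = 92.42%

92.42%


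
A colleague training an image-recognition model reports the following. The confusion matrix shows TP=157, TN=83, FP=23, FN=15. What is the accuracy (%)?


Accuracy = (TP+TN)/(TP+TN+FP+FN)
= (157+83)/(278)
= 240/278 = 86.33%

86.33%


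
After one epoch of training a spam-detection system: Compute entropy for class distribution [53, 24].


Probabilities: [53/77, 24/77] ≈ [0.6883, 0.3117]
H = -((53/77)·log₂(53/77) + (24/77)·log₂(24/77))
  = 0.8951 bits

0.8951 bits


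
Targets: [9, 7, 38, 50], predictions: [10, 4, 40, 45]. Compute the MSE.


Squared errors: (9-10)²=1, (7-4)²=9, (38-40)²=4, (50-45)²=25
Sum = 39
MSE = 39/4 = 39/4

39/4


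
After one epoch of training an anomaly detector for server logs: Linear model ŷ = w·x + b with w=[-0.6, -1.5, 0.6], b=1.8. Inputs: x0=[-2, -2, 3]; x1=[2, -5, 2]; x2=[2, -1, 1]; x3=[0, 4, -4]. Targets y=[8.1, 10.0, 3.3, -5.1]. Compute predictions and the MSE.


ŷ0 = (-0.6)·(-2) + (-1.5)·(-2) + (0.6)·(3) + 1.8 = 7.8
ŷ1 = (-0.6)·(2) + (-1.5)·(-5) + (0.6)·(2) + 1.8 = 9.3
ŷ2 = (-0.6)·(2) + (-1.5)·(-1) + (0.6)·(1) + 1.8 = 2.7
ŷ3 = (-0.6)·(0) + (-1.5)·(4) + (0.6)·(-4) + 1.8 = -6.6
errors² = [0.09, 0.49, 0.36, 2.25]
MSE = 3.1900/4 = 0.7975

0.7975


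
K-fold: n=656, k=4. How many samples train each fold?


Fold size = 656/4 = 164
Training per fold = 656 - 164 = 492

492


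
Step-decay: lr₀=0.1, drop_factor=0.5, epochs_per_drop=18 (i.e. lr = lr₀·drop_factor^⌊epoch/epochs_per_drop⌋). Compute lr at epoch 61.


n_drops = ⌊61/18⌋ = 3
lr = 0.1·0.5^3 = 0.1·0.125 = 0.0125

0.0125


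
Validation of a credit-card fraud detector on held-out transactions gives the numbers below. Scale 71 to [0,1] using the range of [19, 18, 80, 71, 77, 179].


min=18, max=179
(71-18)/(179-18) = 53/161 = 0.3292

0.3292


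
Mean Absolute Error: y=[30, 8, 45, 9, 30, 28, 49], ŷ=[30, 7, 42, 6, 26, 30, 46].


Absolute errors: |30-30|=0, |8-7|=1, |45-42|=3, |9-6|=3, |30-26|=4, |28-30|=2, |49-46|=3
Sum = 16
MAE = 16/7 = 16/7

16/7


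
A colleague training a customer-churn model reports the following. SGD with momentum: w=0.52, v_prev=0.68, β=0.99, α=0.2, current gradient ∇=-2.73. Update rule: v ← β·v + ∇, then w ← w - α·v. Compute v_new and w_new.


v_new = 0.99·0.68 - 2.73 = 0.6732 - 2.73 = -2.0568
w_new = 0.52 - 0.2·-2.0568 = 0.52 + 0.41136 = 0.93136

v_new=-2.0568, w_new=0.93136


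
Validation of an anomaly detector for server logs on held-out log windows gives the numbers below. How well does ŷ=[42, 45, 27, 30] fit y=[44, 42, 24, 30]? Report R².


ȳ = 35
SS_res = Σ(y-ŷ)² = 22
SS_tot = Σ(y-ȳ)² = 276
R² = 1 - SS_res/SS_tot = 1 - 0.0797 = 0.9203

0.9203


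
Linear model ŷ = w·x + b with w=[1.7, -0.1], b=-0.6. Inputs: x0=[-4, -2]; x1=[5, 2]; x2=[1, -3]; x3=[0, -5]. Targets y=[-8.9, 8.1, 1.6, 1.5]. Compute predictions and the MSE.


ŷ0 = (1.7)·(-4) + (-0.1)·(-2) - 0.6 = -7.2
ŷ1 = (1.7)·(5) + (-0.1)·(2) - 0.6 = 7.7
ŷ2 = (1.7)·(1) + (-0.1)·(-3) - 0.6 = 1.4
ŷ3 = (1.7)·(0) + (-0.1)·(-5) - 0.6 = -0.1
errors² = [2.89, 0.16, 0.04, 2.56]
MSE = 5.6500/4 = 1.4125

1.4125


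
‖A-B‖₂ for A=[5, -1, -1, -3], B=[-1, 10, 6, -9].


d = √((5+ 1)² + (-1-10)² + (-1-6)² + (-3+ 9)²)
  = √(36 + 121 + 49 + 36)
  = √242 = 15.5563

15.5563


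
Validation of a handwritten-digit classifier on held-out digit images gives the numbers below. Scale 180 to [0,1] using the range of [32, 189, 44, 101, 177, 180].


min=32, max=189
(180-32)/(189-32) = 148/157 = 0.9427

0.9427


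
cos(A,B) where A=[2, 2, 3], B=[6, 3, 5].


A·B = 2·6 + 2·3 + 3·5 = 33
‖A‖ = √17 = 4.1231, ‖B‖ = √70 = 8.3666
cos = 33/(√17·√70) = 33/√1190 = 0.9566

0.9566


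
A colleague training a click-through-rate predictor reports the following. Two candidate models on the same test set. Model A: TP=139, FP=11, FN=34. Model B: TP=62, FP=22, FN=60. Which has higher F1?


Model A: P=139/150=0.9267, R=139/173=0.8035, F1=2PR/(P+R)=2TP/(2TP+FP+FN)=278/323=0.8607
Model B: P=62/84=0.7381, R=62/122=0.5082, F1=2PR/(P+R)=2TP/(2TP+FP+FN)=124/206=0.6019
0.8607 > 0.6019 → Model A

Model A


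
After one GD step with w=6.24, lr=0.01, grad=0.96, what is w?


w_new = w - α·∇
= 6.24 - 0.01·0.96
= 6.24 - 0.0096
= 6.2304

6.2304


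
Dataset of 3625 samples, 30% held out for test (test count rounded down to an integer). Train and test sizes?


Test = ⌊3625·30/100⌋ = 1087
Train = 3625 - 1087 = 2538

Train: 2538, Test: 1087


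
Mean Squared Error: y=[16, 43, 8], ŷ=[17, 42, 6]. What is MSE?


Squared errors: (16-17)²=1, (43-42)²=1, (8-6)²=4
Sum = 6
MSE = 6/3 = 2

2


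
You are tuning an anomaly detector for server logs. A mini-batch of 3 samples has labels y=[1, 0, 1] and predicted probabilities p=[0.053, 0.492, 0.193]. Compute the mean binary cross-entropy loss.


L[0] = -ln(0.053) = 2.9375
L[1] = -ln(1-0.492) = -ln(0.508) = 0.6773
L[2] = -ln(0.193) = 1.6451
mean = (2.9375 + 0.6773 + 1.6451)/3 = 1.7533

1.7533


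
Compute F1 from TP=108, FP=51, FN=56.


Precision = 108/159 = 0.6792
Recall = 108/164 = 0.6585
F1 = 2·P·R/(P+R) = 2·TP/(2·TP+FP+FN) = 216/(216+51+56) = 216/323 = 0.6687

0.6687


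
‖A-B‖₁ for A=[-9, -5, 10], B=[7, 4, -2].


d = |-9-7| + |-5-4| + |10+ 2|
  = 16 + 9 + 12
  = 37

37


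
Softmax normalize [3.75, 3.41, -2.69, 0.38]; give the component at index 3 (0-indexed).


Exponentials: e^3.75=42.5211, e^3.41=30.2652, e^-2.69=0.0679, e^0.38=1.4623
Sum = 74.3165
Softmax = [0.5722, 0.4072, 0.0009, 0.0197]
p[3] = 1.4623/74.3165 = 0.0197

0.0197


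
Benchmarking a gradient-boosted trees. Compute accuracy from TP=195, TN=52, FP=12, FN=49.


Accuracy = (TP+TN)/(TP+TN+FP+FN)
= (195+52)/(308)
= 247/308 = 80.19%

80.19%


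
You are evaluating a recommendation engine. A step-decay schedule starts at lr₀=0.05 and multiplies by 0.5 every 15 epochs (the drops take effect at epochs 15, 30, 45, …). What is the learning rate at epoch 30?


n_drops = ⌊30/15⌋ = 2
lr = 0.05·0.5^2 = 0.05·0.25 = 0.0125

0.0125


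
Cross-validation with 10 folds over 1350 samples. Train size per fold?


Fold size = 1350/10 = 135
Training per fold = 1350 - 135 = 1215

1215


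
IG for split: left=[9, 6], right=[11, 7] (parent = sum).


Parent = [20, 13], H_parent = 0.9673
H_left = 0.971 (n=15), H_right = 0.9641 (n=18)
H_children = (15/33)·0.971 + (18/33)·0.9641 = 0.9672
IG = 0.9673 - 0.9672 = 0.0001

0.0001


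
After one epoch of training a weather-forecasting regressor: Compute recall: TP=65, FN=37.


Recall = TP/(TP+FN)
= 65/(65+37)
= 65/102 = 63.73%

63.73%


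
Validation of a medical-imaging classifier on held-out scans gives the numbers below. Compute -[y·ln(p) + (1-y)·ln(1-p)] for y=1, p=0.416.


BCE = -[y·ln(p) + (1-y)·ln(1-p)]
= -1·ln(0.416) - 0
= -ln(0.416) = 0.8771

0.8771


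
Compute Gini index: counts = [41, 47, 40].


Probabilities: [41/128, 47/128, 40/128] ≈ [0.3203, 0.3672, 0.3125]
Σpᵢ² = (1681 + 2209 + 1600)/128² = 5490/16384
Gini = 1 - Σpᵢ² = 1 - 5490/16384 = 0.6649

0.6649


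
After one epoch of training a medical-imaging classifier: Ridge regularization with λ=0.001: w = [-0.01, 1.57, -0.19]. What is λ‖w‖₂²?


‖w‖₂² = (-0.01)² + (1.57)² + (-0.19)²
     = 0.0001 + 2.4649 + 0.0361
     = 2.5011
λ·‖w‖₂² = 0.001·2.5011 = 0.002501

0.002501


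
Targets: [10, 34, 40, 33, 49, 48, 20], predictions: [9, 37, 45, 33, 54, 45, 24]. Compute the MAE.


Absolute errors: |10-9|=1, |34-37|=3, |40-45|=5, |33-33|=0, |49-54|=5, |48-45|=3, |20-24|=4
Sum = 21
MAE = 21/7 = 3

3


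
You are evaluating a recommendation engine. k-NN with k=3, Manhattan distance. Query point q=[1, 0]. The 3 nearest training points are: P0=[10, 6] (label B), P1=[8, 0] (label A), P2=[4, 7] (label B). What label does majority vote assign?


d(q,P0) = 15  (label B)
d(q,P1) = 7  (label A)
d(q,P2) = 10  (label B)
Votes: A=1, B=2
Majority → B

B


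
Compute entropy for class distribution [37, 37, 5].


Probabilities: [37/79, 37/79, 5/79] ≈ [0.4684, 0.4684, 0.0633]
H = -((37/79)·log₂(37/79) + (37/79)·log₂(37/79) + (5/79)·log₂(5/79))
  = 1.2771 bits

1.2771 bits


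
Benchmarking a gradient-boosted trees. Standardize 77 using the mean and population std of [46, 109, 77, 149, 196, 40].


μ = 102.8333, σ = 55.8194
z = (77 - 102.8333)/55.8194 = -0.4628

-0.4628


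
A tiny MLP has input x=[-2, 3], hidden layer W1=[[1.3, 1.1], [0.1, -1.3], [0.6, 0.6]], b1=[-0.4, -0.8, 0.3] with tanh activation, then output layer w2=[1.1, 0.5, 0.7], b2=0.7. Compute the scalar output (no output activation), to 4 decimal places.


z1[0] = (1.3)·(-2) + (1.1)·(3) - 0.4 = 0.3
z1[1] = (0.1)·(-2) + (-1.3)·(3) - 0.8 = -4.9
z1[2] = (0.6)·(-2) + (0.6)·(3) + 0.3 = 0.9
h = tanh(z1) = [0.2913, -0.9999, 0.7163]
output = (1.1)·(0.2913) + (0.5)·(-0.9999) + (0.7)·(0.7163) + 0.7 = 1.0219

1.0219


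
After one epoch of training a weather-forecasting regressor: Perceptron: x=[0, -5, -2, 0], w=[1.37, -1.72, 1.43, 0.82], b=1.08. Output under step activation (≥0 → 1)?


z = (0)·(1.37) + (-5)·(-1.72) + (-2)·(1.43) + (0)·(0.82) + 1.08
  = 6.82
step(z) = 1 (z≥0)

1


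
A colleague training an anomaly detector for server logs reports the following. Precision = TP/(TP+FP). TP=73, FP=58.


Precision = TP/(TP+FP)
= 73/(73+58)
= 73/131 = 55.73%

55.73%


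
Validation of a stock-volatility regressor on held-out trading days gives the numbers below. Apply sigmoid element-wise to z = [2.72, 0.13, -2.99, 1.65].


σ(2.72) = 1/(1+e^-2.72) = 0.9382
σ(0.13) = 1/(1+e^-0.13) = 0.5325
σ(-2.99) = 1/(1+e^2.99) = 0.0479
σ(1.65) = 1/(1+e^-1.65) = 0.8389
result = [0.9382, 0.5325, 0.0479, 0.8389]

[0.9382, 0.5325, 0.0479, 0.8389]


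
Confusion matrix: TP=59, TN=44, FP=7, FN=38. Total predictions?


Total = TP + TN + FP + FN
= 59 + 44 + 7 + 38
= 148
(Predicted positive: 66, predicted negative: 82)

148


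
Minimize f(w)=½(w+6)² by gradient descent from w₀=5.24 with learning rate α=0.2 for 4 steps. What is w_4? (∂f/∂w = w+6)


step 1: grad = 5.24+6 = 11.24; w = 5.24 - 0.2·(11.24) = 2.992
step 2: grad = 2.992+6 = 8.992; w = 2.992 - 0.2·(8.992) = 1.1936
step 3: grad = 1.1936+6 = 7.1936; w = 1.1936 - 0.2·(7.1936) = -0.24512
step 4: grad = -0.24512+6 = 5.75488; w = -0.24512 - 0.2·(5.75488) = -1.396096

-1.396096


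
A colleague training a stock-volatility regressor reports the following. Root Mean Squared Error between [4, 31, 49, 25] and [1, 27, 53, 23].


MSE = 45/4 = 11.25
RMSE = √(45/4) = 3.3541

3.3541


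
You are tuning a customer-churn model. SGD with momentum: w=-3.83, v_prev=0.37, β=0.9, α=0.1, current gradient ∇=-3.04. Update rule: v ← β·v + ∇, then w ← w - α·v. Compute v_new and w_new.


v_new = 0.9·0.37 - 3.04 = 0.333 - 3.04 = -2.707
w_new = -3.83 - 0.1·-2.707 = -3.83 + 0.2707 = -3.5593

v_new=-2.707, w_new=-3.5593


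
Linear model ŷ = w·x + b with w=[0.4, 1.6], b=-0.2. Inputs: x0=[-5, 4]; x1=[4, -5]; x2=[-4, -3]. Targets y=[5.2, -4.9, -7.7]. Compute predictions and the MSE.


ŷ0 = (0.4)·(-5) + (1.6)·(4) - 0.2 = 4.2
ŷ1 = (0.4)·(4) + (1.6)·(-5) - 0.2 = -6.6
ŷ2 = (0.4)·(-4) + (1.6)·(-3) - 0.2 = -6.6
errors² = [1.0, 2.89, 1.21]
MSE = 5.1000/3 = 1.7

1.7
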